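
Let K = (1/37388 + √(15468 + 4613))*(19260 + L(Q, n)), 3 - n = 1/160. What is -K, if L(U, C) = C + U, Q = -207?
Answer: -3048959/5982080 - 3048959*√20081/160 ≈ -2.7004e+6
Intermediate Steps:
n = 479/160 (n = 3 - 1/160 = 479/160 ≈ 2.9938)
K = 3048959/5982080 + 3048959*√20081/160 (K = (1/37388 + √(15468 + 4613))*(19260 + (479/160 - 207)) = (1/37388 + √20081)*(19260 - 32641/160) = (1/37388 + √20081)*(3048959/160) = 3048959/5982080 + 3048959*√20081/160 ≈ 2.7004e+6)
-K = -(3048959/5982080 + 3048959*√20081/160) = -3048959/5982080 - 3048959*√20081/160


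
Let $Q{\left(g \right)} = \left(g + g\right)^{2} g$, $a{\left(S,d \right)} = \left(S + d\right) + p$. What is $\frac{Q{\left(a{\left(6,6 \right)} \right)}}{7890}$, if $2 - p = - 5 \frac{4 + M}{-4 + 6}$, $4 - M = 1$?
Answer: $\frac{83349}{5260} \approx 15.846$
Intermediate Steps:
$M = 3$ ($M = 4 - 1 = 3$)
$p = \frac{39}{2}$ ($p = 2 - - 5 \frac{4 + 3}{-4 + 6} = 2 - - 5 \cdot \frac{7}{2} = 2 - - 5 \cdot 7 \cdot \frac{1}{2} = 2 - \left(-5\right) \frac{7}{2} = 2 - - \frac{35}{2} = 2 + \frac{35}{2} = \frac{39}{2} \approx 19.5$)
$a{\left(S,d \right)} = \frac{39}{2} + S + d$ ($a{\left(S,d \right)} = \left(S + d\right) + \frac{39}{2} = \frac{39}{2} + S + d$)
$Q{\left(g \right)} = 4 g^{3}$ ($Q{\left(g \right)} = \left(2 g\right)^{2} g = 4 g^{2} g = 4 g^{3}$)
$\frac{Q{\left(a{\left(6,6 \right)} \right)}}{7890} = \frac{4 \left(\frac{39}{2} + 6 + 6\right)^{3}}{7890} = 4 \left(\frac{63}{2}\right)^{3} \cdot \frac{1}{7890} = 4 \cdot \frac{250047}{8} \cdot \frac{1}{7890} = \frac{250047}{2} \cdot \frac{1}{7890} = \frac{83349}{5260}$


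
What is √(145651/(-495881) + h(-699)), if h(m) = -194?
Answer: I*√47776430998765/495881 ≈ 13.939*I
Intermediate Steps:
√(145651/(-495881) + h(-699)) = √(145651/(-495881) - 194) = √(145651*(-1/495881) - 194) = √(-145651/495881 - 194) = √(-96346565/495881) = I*√47776430998765/495881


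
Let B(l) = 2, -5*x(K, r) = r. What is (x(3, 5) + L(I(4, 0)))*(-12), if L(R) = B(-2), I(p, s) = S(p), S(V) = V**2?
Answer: -12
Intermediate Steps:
I(p, s) = p**2
x(K, r) = -r/5
L(R) = 2
(x(3, 5) + L(I(4, 0)))*(-12) = (-1/5*5 + 2)*(-12) = (-1 + 2)*(-12) = 1*(-12) = -12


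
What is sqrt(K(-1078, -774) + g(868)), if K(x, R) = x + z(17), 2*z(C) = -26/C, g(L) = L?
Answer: I*sqrt(60911)/17 ≈ 14.518*I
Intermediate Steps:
z(C) = -13/C (z(C) = (-26/C)/2 = -13/C)
K(x, R) = -13/17 + x (K(x, R) = x - 13/17 = -13/17 + x)
sqrt(K(-1078, -774) + g(868)) = sqrt((-13/17 - 1078) + 868) = sqrt(-18339/17 + 868) = sqrt(-3583/17) = I*sqrt(60911)/17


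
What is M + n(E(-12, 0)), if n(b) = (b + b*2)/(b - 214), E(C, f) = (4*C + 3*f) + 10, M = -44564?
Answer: -1871669/42 ≈ -44564.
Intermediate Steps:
E(C, f) = 10 + 3*f + 4*C (E(C, f) = (3*f + 4*C) + 10 = 10 + 3*f + 4*C)
n(b) = 3*b/(-214 + b) (n(b) = (b + 2*b)/(-214 + b) = (3*b)/(-214 + b) = 3*b/(-214 + b))
M + n(E(-12, 0)) = -44564 + 3*(10 + 3*0 + 4*(-12))/(-214 + (10 + 3*0 + 4*(-12))) = -44564 + 3*(10 + 0 - 48)/(-214 + (10 + 0 - 48)) = -44564 + 3*(-38)/(-214 - 38) = -44564 + 3*(-38)/(-252) = -44564 + 3*(-38)*(-1/252) = -44564 + 19/42 = -1871669/42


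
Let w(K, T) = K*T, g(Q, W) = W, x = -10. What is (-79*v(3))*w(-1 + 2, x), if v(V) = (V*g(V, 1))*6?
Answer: 14220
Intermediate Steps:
v(V) = 6*V (v(V) = (V*1)*6 = V*6 = 6*V)
(-79*v(3))*w(-1 + 2, x) = (-474*3)*((-1 + 2)*(-10)) = (-79*18)*(1*(-10)) = -1422*(-10) = 14220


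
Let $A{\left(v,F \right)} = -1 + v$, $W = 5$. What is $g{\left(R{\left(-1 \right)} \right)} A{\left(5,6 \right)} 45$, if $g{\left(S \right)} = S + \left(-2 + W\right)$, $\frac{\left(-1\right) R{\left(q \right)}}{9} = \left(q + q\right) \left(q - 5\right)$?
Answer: $-18900$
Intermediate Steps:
$R{\left(q \right)} = - 18 q \left(-5 + q\right)$ ($R{\left(q \right)} = - 9 \left(q + q\right) \left(q - 5\right) = - 9 \cdot 2 q \left(-5 + q\right) = - 18 q \left(-5 + q\right)$)
$g{\left(S \right)} = 3 + S$ ($g{\left(S \right)} = S + \left(-2 + 5\right) = S + 3 = 3 + S$)
$g{\left(R{\left(-1 \right)} \right)} A{\left(5,6 \right)} 45 = \left(3 + 18 \left(-1\right) \left(5 - -1\right)\right) \left(-1 + 5\right) 45 = \left(3 + 18 \left(-1\right) \left(5 + 1\right)\right) 4 \cdot 45 = \left(3 + 18 \left(-1\right) 6\right) 4 \cdot 45 = \left(3 - 108\right) 4 \cdot 45 = \left(-105\right) 4 \cdot 45 = \left(-420\right) 45 = -18900$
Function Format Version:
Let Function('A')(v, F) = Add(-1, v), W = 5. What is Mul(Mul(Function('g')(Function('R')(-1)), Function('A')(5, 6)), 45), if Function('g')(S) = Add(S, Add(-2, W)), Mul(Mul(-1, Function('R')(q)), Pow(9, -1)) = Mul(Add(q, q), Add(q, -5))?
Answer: -18900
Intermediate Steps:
Function('R')(q) = Mul(-18, q, Add(-5, q)) (Function('R')(q) = Mul(-9, Mul(Add(q, q), Add(q, -5))) = Mul(-9, Mul(Mul(2, q), Add(-5, q))) = Mul(-9, Mul(2, q, Add(-5, q))) = Mul(-18, q, Add(-5, q)))
Function('g')(S) = Add(3, S) (Function('g')(S) = Add(S, Add(-2, 5)) = Add(S, 3) = Add(3, S))
Mul(Mul(Function('g')(Function('R')(-1)), Function('A')(5, 6)), 45) = Mul(Mul(Add(3, Mul(18, -1, Add(5, Mul(-1, -1)))), Add(-1, 5)), 45) = Mul(Mul(Add(3, Mul(18, -1, Add(5, 1))), 4), 45) = Mul(Mul(Add(3, Mul(18, -1, 6)), 4), 45) = Mul(Mul(Add(3, -108), 4), 45) = Mul(Mul(-105, 4), 45) = Mul(-420, 45) = -18900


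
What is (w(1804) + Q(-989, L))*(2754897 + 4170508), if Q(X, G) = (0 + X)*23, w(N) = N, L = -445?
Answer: -145038756915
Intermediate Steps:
Q(X, G) = 23*X (Q(X, G) = X*23 = 23*X)
(w(1804) + Q(-989, L))*(2754897 + 4170508) = (1804 + 23*(-989))*(2754897 + 4170508) = (1804 - 22747)*6925405 = -20943*6925405 = -145038756915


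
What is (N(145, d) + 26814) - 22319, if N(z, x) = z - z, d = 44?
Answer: 4495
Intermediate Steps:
N(z, x) = 0
(N(145, d) + 26814) - 22319 = (0 + 26814) - 22319 = 26814 - 22319 = 4495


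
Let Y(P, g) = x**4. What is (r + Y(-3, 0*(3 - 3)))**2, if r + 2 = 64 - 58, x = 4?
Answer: 67600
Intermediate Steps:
r = 4 (r = -2 + (64 - 58) = -2 + 6 = 4)
Y(P, g) = 256 (Y(P, g) = 4**4 = 256)
(r + Y(-3, 0*(3 - 3)))**2 = (4 + 256)**2 = 260**2 = 67600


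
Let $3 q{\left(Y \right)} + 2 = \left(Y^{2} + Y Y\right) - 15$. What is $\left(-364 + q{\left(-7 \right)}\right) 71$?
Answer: $-23927$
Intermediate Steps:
$q{\left(Y \right)} = - \frac{17}{3} + \frac{2 Y^{2}}{3}$ ($q{\left(Y \right)} = - \frac{2}{3} + \frac{\left(Y^{2} + Y Y\right) - 15}{3} = - \frac{2}{3} + \frac{\left(Y^{2} + Y^{2}\right) - 15}{3} = - \frac{2}{3} + \frac{2 Y^{2} - 15}{3} = - \frac{2}{3} + \frac{-15 + 2 Y^{2}}{3} = - \frac{2}{3} + \left(-5 + \frac{2 Y^{2}}{3}\right) = - \frac{17}{3} + \frac{2 Y^{2}}{3}$)
$\left(-364 + q{\left(-7 \right)}\right) 71 = \left(-364 - \left(\frac{17}{3} - \frac{2 \left(-7\right)^{2}}{3}\right)\right) 71 = \left(-364 + \left(- \frac{17}{3} + \frac{2}{3} \cdot 49\right)\right) 71 = \left(-364 + \left(- \frac{17}{3} + \frac{98}{3}\right)\right) 71 = \left(-364 + 27\right) 71 = \left(-337\right) 71 = -23927$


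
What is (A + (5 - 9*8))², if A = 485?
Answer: 174724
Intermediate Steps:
(A + (5 - 9*8))² = (485 + (5 - 9*8))² = (485 + (5 - 72))² = (485 - 67)² = 418² = 174724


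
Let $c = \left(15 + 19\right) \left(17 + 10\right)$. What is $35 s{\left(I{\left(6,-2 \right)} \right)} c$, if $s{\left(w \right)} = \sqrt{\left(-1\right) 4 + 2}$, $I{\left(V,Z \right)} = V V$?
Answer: $32130 i \sqrt{2} \approx 45439.0 i$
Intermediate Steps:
$I{\left(V,Z \right)} = V^{2}$
$c = 918$ ($c = 34 \cdot 27 = 918$)
$s{\left(w \right)} = i \sqrt{2}$ ($s{\left(w \right)} = \sqrt{-4 + 2} = \sqrt{-2} = i \sqrt{2}$)
$35 s{\left(I{\left(6,-2 \right)} \right)} c = 35 i \sqrt{2} \cdot 918 = 32130 i \sqrt{2}$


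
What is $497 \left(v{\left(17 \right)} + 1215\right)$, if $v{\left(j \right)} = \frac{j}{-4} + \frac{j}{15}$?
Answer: $\frac{36138361}{60} \approx 6.0231 \cdot 10^{5}$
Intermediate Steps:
$v{\left(j \right)} = - \frac{11 j}{60}$ ($v{\left(j \right)} = j \left(- \frac{1}{4}\right) + j \frac{1}{15} = - \frac{j}{4} + \frac{j}{15} = - \frac{11 j}{60}$)
$497 \left(v{\left(17 \right)} + 1215\right) = 497 \left(\left(- \frac{11}{60}\right) 17 + 1215\right) = 497 \left(- \frac{187}{60} + 1215\right) = 497 \cdot \frac{72713}{60} = \frac{36138361}{60}$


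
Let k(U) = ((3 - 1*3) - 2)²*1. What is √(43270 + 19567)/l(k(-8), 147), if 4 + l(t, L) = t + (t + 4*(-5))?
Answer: -√62837/16 ≈ -15.667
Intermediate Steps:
k(U) = 4 (k(U) = ((3 - 3) - 2)²*1 = (0 - 2)²*1 = (-2)²*1 = 4*1 = 4)
l(t, L) = -24 + 2*t (l(t, L) = -4 + (t + (t + 4*(-5))) = -4 + (t + (t - 20)) = -4 + (t + (-20 + t)) = -4 + (-20 + 2*t) = -24 + 2*t)
√(43270 + 19567)/l(k(-8), 147) = √(43270 + 19567)/(-24 + 2*4) = √62837/(-24 + 8) = √62837/(-16) = √62837*(-1/16) = -√62837/16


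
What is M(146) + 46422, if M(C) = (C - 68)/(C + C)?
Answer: 6777651/146 ≈ 46422.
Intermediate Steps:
M(C) = (-68 + C)/(2*C) (M(C) = (-68 + C)/((2*C)) = (-68 + C)*(1/(2*C)) = (-68 + C)/(2*C))
M(146) + 46422 = (½)*(-68 + 146)/146 + 46422 = (½)*(1/146)*78 + 46422 = 39/146 + 46422 = 6777651/146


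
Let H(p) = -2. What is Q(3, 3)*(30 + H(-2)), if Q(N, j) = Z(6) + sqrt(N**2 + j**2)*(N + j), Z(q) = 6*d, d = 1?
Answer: 168 + 504*sqrt(2) ≈ 880.76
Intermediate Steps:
Z(q) = 6 (Z(q) = 6*1 = 6)
Q(N, j) = 6 + sqrt(N**2 + j**2)*(N + j)
Q(3, 3)*(30 + H(-2)) = (6 + 3*sqrt(3**2 + 3**2) + 3*sqrt(3**2 + 3**2))*(30 - 2) = (6 + 3*sqrt(9 + 9) + 3*sqrt(9 + 9))*28 = (6 + 3*sqrt(18) + 3*sqrt(18))*28 = (6 + 3*(3*sqrt(2)) + 3*(3*sqrt(2)))*28 = (6 + 9*sqrt(2) + 9*sqrt(2))*28 = (6 + 18*sqrt(2))*28 = 168 + 504*sqrt(2)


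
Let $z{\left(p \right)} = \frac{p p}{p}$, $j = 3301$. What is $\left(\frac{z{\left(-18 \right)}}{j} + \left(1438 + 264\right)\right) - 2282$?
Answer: $- \frac{1914598}{3301} \approx -580.01$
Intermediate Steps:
$z{\left(p \right)} = p$ ($z{\left(p \right)} = \frac{p^{2}}{p} = p$)
$\left(\frac{z{\left(-18 \right)}}{j} + \left(1438 + 264\right)\right) - 2282 = \left(- \frac{18}{3301} + \left(1438 + 264\right)\right) - 2282 = \left(\left(-18\right) \frac{1}{3301} + 1702\right) - 2282 = \left(- \frac{18}{3301} + 1702\right) - 2282 = \frac{5618284}{3301} - 2282 = - \frac{1914598}{3301}$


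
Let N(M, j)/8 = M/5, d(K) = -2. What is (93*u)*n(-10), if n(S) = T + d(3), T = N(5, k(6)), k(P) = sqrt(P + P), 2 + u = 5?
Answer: 1674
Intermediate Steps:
u = 3 (u = -2 + 5 = 3)
k(P) = sqrt(2)*sqrt(P) (k(P) = sqrt(2*P) = sqrt(2)*sqrt(P))
N(M, j) = 8*M/5 (N(M, j) = 8*(M/5) = 8*M/5)
T = 8 (T = (8/5)*5 = 8)
n(S) = 6 (n(S) = 8 - 2 = 6)
(93*u)*n(-10) = (93*3)*6 = 279*6 = 1674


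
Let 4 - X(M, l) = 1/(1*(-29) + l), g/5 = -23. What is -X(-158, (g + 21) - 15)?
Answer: -553/138 ≈ -4.0072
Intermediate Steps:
g = -115 (g = 5*(-23) = -115)
X(M, l) = 4 - 1/(-29 + l) (X(M, l) = 4 - 1/(1*(-29) + l) = 4 - 1/(-29 + l))
-X(-158, (g + 21) - 15) = -(-117 + 4*((-115 + 21) - 15))/(-29 + ((-115 + 21) - 15)) = -(-117 + 4*(-94 - 15))/(-29 + (-94 - 15)) = -(-117 + 4*(-109))/(-29 - 109) = -(-117 - 436)/(-138) = -(-1)*(-553)/138 = -1*553/138 = -553/138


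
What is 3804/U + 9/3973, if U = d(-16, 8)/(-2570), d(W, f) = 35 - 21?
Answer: -19420580157/27811 ≈ -6.9831e+5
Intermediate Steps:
d(W, f) = 14
U = -7/1285 (U = 14/(-2570) = 14*(-1/2570) = -7/1285 ≈ -0.0054475)
3804/U + 9/3973 = 3804/(-7/1285) + 9/3973 = 3804*(-1285/7) + 9*(1/3973) = -4888140/7 + 9/3973 = -19420580157/27811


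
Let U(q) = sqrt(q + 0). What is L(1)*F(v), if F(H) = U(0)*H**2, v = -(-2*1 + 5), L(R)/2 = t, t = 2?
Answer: 0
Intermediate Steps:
L(R) = 4 (L(R) = 2*2 = 4)
U(q) = sqrt(q)
v = -3 (v = -(-2 + 5) = -1*3 = -3)
F(H) = 0 (F(H) = sqrt(0)*H**2 = 0*H**2 = 0)
L(1)*F(v) = 4*0 = 0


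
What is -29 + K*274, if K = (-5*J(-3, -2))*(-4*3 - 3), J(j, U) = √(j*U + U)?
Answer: 41071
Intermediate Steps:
J(j, U) = √(U + U*j) (J(j, U) = √(U*j + U) = √(U + U*j))
K = 150 (K = (-5*√(-2*(1 - 3)))*(-4*3 - 3) = (-5*√(-2*(-2)))*(-12 - 3) = -5*√4*(-15) = -5*2*(-15) = -10*(-15) = 150)
-29 + K*274 = -29 + 150*274 = -29 + 41100 = 41071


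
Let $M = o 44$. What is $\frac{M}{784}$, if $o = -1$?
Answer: $- \frac{11}{196} \approx -0.056122$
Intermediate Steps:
$M = -44$ ($M = \left(-1\right) 44 = -44$)
$\frac{M}{784} = - \frac{44}{784} = \left(-44\right) \frac{1}{784} = - \frac{11}{196}$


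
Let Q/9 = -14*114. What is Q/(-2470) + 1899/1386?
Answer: 71927/10010 ≈ 7.1855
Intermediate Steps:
Q = -14364 (Q = 9*(-14*114) = 9*(-1596) = -14364)
Q/(-2470) + 1899/1386 = -14364/(-2470) + 1899/1386 = -14364*(-1/2470) + 1899*(1/1386) = 378/65 + 211/154 = 71927/10010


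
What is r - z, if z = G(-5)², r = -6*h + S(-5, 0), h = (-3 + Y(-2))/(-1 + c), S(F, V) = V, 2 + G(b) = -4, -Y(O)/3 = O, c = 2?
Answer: -54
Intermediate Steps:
Y(O) = -3*O
G(b) = -6 (G(b) = -2 - 4 = -6)
h = 3 (h = (-3 - 3*(-2))/(-1 + 2) = (-3 + 6)/1 = 3*1 = 3)
r = -18 (r = -6*3 + 0 = -18 + 0 = -18)
z = 36 (z = (-6)² = 36)
r - z = -18 - 1*36 = -18 - 36 = -54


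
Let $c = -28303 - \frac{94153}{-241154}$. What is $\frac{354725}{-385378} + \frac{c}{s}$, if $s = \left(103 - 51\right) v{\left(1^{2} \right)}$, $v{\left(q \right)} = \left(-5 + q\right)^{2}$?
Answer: $- \frac{192963408503443}{5523020803456} \approx -34.938$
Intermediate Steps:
$c = - \frac{6825287509}{241154}$ ($c = -28303 - 94153 \left(- \frac{1}{241154}\right) = -28303 - - \frac{94153}{241154} = -28303 + \frac{94153}{241154} = - \frac{6825287509}{241154} \approx -28303.0$)
$s = 832$ ($s = \left(103 - 51\right) \left(-5 + 1^{2}\right)^{2} = 52 \left(-5 + 1\right)^{2} = 52 \left(-4\right)^{2} = 52 \cdot 16 = 832$)
$\frac{354725}{-385378} + \frac{c}{s} = \frac{354725}{-385378} - \frac{6825287509}{241154 \cdot 832} = 354725 \left(- \frac{1}{385378}\right) - \frac{6825287509}{200640128} = - \frac{50675}{55054} - \frac{6825287509}{200640128} = - \frac{192963408503443}{5523020803456}$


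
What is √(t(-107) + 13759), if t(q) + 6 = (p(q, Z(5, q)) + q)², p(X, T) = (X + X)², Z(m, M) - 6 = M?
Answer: √2087498474 ≈ 45689.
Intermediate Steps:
Z(m, M) = 6 + M
p(X, T) = 4*X² (p(X, T) = (2*X)² = 4*X²)
t(q) = -6 + (q + 4*q²)² (t(q) = -6 + (4*q² + q)² = -6 + (q + 4*q²)²)
√(t(-107) + 13759) = √((-6 + (-107)²*(1 + 4*(-107))²) + 13759) = √((-6 + 11449*(1 - 428)²) + 13759) = √((-6 + 11449*(-427)²) + 13759) = √((-6 + 11449*182329) + 13759) = √((-6 + 2087484721) + 13759) = √(2087484715 + 13759) = √2087498474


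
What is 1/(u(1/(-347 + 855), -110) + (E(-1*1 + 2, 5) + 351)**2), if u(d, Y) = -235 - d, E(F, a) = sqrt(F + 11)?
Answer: 31736194084/3901327513931857 - 362321856*sqrt(3)/3901327513931857 ≈ 7.9739e-6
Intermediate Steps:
E(F, a) = sqrt(11 + F)
1/(u(1/(-347 + 855), -110) + (E(-1*1 + 2, 5) + 351)**2) = 1/((-235 - 1/(-347 + 855)) + (sqrt(11 + (-1*1 + 2)) + 351)**2) = 1/((-235 - 1/508) + (sqrt(11 + (-1 + 2)) + 351)**2) = 1/((-235 - 1*1/508) + (sqrt(11 + 1) + 351)**2) = 1/((-235 - 1/508) + (sqrt(12) + 351)**2) = 1/(-119381/508 + (2*sqrt(3) + 351)**2) = 1/(-119381/508 + (351 + 2*sqrt(3))**2)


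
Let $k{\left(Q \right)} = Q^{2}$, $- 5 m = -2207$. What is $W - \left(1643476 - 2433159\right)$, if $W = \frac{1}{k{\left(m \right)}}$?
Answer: $\frac{3846426650892}{4870849} \approx 7.8968 \cdot 10^{5}$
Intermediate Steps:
$m = \frac{2207}{5}$ ($m = \left(- \frac{1}{5}\right) \left(-2207\right) = \frac{2207}{5} \approx 441.4$)
$W = \frac{25}{4870849}$ ($W = \frac{1}{\left(\frac{2207}{5}\right)^{2}} = \frac{1}{\frac{4870849}{25}} = \frac{25}{4870849} \approx 5.1326 \cdot 10^{-6}$)
$W - \left(1643476 - 2433159\right) = \frac{25}{4870849} - \left(1643476 - 2433159\right) = \frac{25}{4870849} - -789683 = \frac{25}{4870849} + 789683 = \frac{3846426650892}{4870849}$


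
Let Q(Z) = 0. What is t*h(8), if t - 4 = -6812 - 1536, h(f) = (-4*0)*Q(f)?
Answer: 0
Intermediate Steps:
h(f) = 0 (h(f) = -4*0*0 = 0*0 = 0)
t = -8344 (t = 4 + (-6812 - 1536) = 4 - 8348 = -8344)
t*h(8) = -8344*0 = 0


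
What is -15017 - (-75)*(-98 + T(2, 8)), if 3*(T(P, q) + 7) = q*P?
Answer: -22492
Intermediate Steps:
T(P, q) = -7 + P*q/3 (T(P, q) = -7 + (q*P)/3 = -7 + (P*q)/3 = -7 + P*q/3)
-15017 - (-75)*(-98 + T(2, 8)) = -15017 - (-75)*(-98 + (-7 + (1/3)*2*8)) = -15017 - (-75)*(-98 + (-7 + 16/3)) = -15017 - (-75)*(-98 - 5/3) = -15017 - (-75)*(-299)/3 = -15017 - 1*7475 = -15017 - 7475 = -22492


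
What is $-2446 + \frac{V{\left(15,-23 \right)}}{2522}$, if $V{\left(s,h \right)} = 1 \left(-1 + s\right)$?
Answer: $- \frac{3084399}{1261} \approx -2446.0$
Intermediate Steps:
$V{\left(s,h \right)} = -1 + s$
$-2446 + \frac{V{\left(15,-23 \right)}}{2522} = -2446 + \frac{-1 + 15}{2522} = -2446 + 14 \cdot \frac{1}{2522} = -2446 + \frac{7}{1261} = - \frac{3084399}{1261}$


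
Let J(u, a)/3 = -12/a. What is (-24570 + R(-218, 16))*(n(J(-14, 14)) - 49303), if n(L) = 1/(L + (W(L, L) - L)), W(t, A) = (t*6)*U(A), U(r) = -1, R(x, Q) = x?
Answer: 32997271249/27 ≈ 1.2221e+9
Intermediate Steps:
J(u, a) = -36/a (J(u, a) = 3*(-12/a) = -36/a)
W(t, A) = -6*t (W(t, A) = (t*6)*(-1) = (6*t)*(-1) = -6*t)
n(L) = -1/(6*L) (n(L) = 1/(L + (-6*L - L)) = 1/(L - 7*L) = 1/(-6*L) = -1/(6*L))
(-24570 + R(-218, 16))*(n(J(-14, 14)) - 49303) = (-24570 - 218)*(-1/(6*((-36/14))) - 49303) = -24788*(-1/(6*((-36*1/14))) - 49303) = -24788*(-1/(6*(-18/7)) - 49303) = -24788*(-1/6*(-7/18) - 49303) = -24788*(7/108 - 49303) = -24788*(-5324717/108) = 32997271249/27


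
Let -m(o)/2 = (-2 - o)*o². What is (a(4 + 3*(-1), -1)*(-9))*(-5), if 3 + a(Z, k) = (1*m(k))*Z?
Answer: -45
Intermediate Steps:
m(o) = -2*o²*(-2 - o) (m(o) = -2*(-2 - o)*o² = -2*o²*(-2 - o))
a(Z, k) = -3 + 2*Z*k²*(2 + k) (a(Z, k) = -3 + (1*(2*k²*(2 + k)))*Z = -3 + (2*k²*(2 + k))*Z = -3 + 2*Z*k²*(2 + k))
(a(4 + 3*(-1), -1)*(-9))*(-5) = ((-3 + 2*(4 + 3*(-1))*(-1)²*(2 - 1))*(-9))*(-5) = ((-3 + 2*(4 - 3)*1*1)*(-9))*(-5) = ((-3 + 2*1*1*1)*(-9))*(-5) = ((-3 + 2)*(-9))*(-5) = -1*(-9)*(-5) = 9*(-5) = -45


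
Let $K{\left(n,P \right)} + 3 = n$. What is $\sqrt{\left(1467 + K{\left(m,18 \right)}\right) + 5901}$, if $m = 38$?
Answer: $\sqrt{7403} \approx 86.041$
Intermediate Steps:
$K{\left(n,P \right)} = -3 + n$
$\sqrt{\left(1467 + K{\left(m,18 \right)}\right) + 5901} = \sqrt{\left(1467 + \left(-3 + 38\right)\right) + 5901} = \sqrt{\left(1467 + 35\right) + 5901} = \sqrt{1502 + 5901} = \sqrt{7403}$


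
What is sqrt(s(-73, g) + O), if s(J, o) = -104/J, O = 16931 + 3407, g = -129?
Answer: sqrt(108388794)/73 ≈ 142.62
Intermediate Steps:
O = 20338
sqrt(s(-73, g) + O) = sqrt(-104/(-73) + 20338) = sqrt(-104*(-1/73) + 20338) = sqrt(104/73 + 20338) = sqrt(1484778/73) = sqrt(108388794)/73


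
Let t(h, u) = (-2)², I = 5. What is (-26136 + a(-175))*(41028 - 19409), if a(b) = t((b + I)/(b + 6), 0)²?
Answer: -564688280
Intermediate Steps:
t(h, u) = 4
a(b) = 16 (a(b) = 4² = 16)
(-26136 + a(-175))*(41028 - 19409) = (-26136 + 16)*(41028 - 19409) = -26120*21619 = -564688280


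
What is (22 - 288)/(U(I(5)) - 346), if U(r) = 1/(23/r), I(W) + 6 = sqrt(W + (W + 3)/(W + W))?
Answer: 243618760/317126451 + 6118*sqrt(145)/317126451 ≈ 0.76844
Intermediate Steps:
I(W) = -6 + sqrt(W + (3 + W)/(2*W)) (I(W) = -6 + sqrt(W + (W + 3)/(W + W)) = -6 + sqrt(W + (3 + W)/((2*W))) = -6 + sqrt(W + (3 + W)*(1/(2*W))) = -6 + sqrt(W + (3 + W)/(2*W)))
U(r) = r/23
(22 - 288)/(U(I(5)) - 346) = (22 - 288)/((-6 + sqrt(2 + 4*5 + 6/5)/2)/23 - 346) = -266/((-6 + sqrt(2 + 20 + 6*(1/5))/2)/23 - 346) = -266/((-6 + sqrt(2 + 20 + 6/5)/2)/23 - 346) = -266/((-6 + sqrt(116/5)/2)/23 - 346) = -266/((-6 + (2*sqrt(145)/5)/2)/23 - 346) = -266/((-6 + sqrt(145)/5)/23 - 346) = -266/((-6/23 + sqrt(145)/115) - 346) = -266/(-7964/23 + sqrt(145)/115)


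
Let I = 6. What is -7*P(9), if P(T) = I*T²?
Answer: -3402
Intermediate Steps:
P(T) = 6*T²
-7*P(9) = -42*9² = -42*81 = -7*486 = -3402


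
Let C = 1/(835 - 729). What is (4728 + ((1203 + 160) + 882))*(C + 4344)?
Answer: 3210822445/106 ≈ 3.0291e+7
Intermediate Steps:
C = 1/106 ≈ 0.0094340
(4728 + ((1203 + 160) + 882))*(C + 4344) = (4728 + ((1203 + 160) + 882))*(1/106 + 4344) = (4728 + (1363 + 882))*(460465/106) = (4728 + 2245)*(460465/106) = 6973*(460465/106) = 3210822445/106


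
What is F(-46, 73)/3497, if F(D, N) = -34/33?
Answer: -34/115401 ≈ -0.00029462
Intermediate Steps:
F(D, N) = -34/33 (F(D, N) = -34*1/33 = -34/33)
F(-46, 73)/3497 = -34/33/3497 = -34/33*1/3497 = -34/115401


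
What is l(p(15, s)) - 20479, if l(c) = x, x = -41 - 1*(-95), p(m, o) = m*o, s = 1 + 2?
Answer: -20425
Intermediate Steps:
s = 3
x = 54 (x = -41 + 95 = 54)
l(c) = 54
l(p(15, s)) - 20479 = 54 - 20479 = -20425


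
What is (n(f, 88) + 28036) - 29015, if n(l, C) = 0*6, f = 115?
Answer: -979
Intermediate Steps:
n(l, C) = 0
(n(f, 88) + 28036) - 29015 = (0 + 28036) - 29015 = 28036 - 29015 = -979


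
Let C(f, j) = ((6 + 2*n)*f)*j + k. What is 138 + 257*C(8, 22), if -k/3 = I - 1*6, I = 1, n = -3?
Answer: 3993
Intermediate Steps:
k = 15 (k = -3*(1 - 1*6) = -3*(1 - 6) = -3*(-5) = 15)
C(f, j) = 15 (C(f, j) = ((6 + 2*(-3))*f)*j + 15 = ((6 - 6)*f)*j + 15 = (0*f)*j + 15 = 0*j + 15 = 0 + 15 = 15)
138 + 257*C(8, 22) = 138 + 257*15 = 138 + 3855 = 3993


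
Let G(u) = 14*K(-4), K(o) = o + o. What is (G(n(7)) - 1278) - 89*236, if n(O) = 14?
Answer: -22394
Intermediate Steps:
K(o) = 2*o
G(u) = -112 (G(u) = 14*(2*(-4)) = 14*(-8) = -112)
(G(n(7)) - 1278) - 89*236 = (-112 - 1278) - 89*236 = -1390 - 21004 = -22394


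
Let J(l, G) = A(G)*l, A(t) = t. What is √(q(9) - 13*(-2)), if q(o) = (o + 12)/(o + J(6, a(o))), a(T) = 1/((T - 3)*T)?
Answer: √190322/82 ≈ 5.3202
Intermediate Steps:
a(T) = 1/(T*(-3 + T)) (a(T) = 1/((-3 + T)*T) = 1/(T*(-3 + T)))
J(l, G) = G*l
q(o) = (12 + o)/(o + 6/(o*(-3 + o))) (q(o) = (o + 12)/(o + (1/(o*(-3 + o)))*6) = (12 + o)/(o + 6/(o*(-3 + o))))
√(q(9) - 13*(-2)) = √(9*(-3 + 9)*(12 + 9)/(6 + 9²*(-3 + 9)) - 13*(-2)) = √(9*6*21/(6 + 81*6) + 26) = √(9*6*21/(6 + 486) + 26) = √(9*6*21/492 + 26) = √(9*(1/492)*6*21 + 26) = √(189/82 + 26) = √(2321/82) = √190322/82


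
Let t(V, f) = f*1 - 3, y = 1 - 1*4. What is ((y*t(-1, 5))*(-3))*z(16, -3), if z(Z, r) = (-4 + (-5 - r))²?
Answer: 648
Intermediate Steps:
y = -3 (y = 1 - 4 = -3)
t(V, f) = -3 + f (t(V, f) = f - 3 = -3 + f)
z(Z, r) = (-9 - r)²
((y*t(-1, 5))*(-3))*z(16, -3) = (-3*(-3 + 5)*(-3))*(9 - 3)² = (-3*2*(-3))*6² = -6*(-3)*36 = 18*36 = 648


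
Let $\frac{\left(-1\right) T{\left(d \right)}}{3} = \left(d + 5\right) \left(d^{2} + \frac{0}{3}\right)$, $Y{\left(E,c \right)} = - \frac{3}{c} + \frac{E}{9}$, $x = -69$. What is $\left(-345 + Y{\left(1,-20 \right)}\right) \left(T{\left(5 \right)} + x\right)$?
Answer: $\frac{5646823}{20} \approx 2.8234 \cdot 10^{5}$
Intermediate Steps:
$Y{\left(E,c \right)} = - \frac{3}{c} + \frac{E}{9}$ ($Y{\left(E,c \right)} = - \frac{3}{c} + E \frac{1}{9} = - \frac{3}{c} + \frac{E}{9}$)
$T{\left(d \right)} = - 3 d^{2} \left(5 + d\right)$ ($T{\left(d \right)} = - 3 \left(d + 5\right) \left(d^{2} + \frac{0}{3}\right) = - 3 \left(5 + d\right) \left(d^{2} + 0 \cdot \frac{1}{3}\right) = - 3 \left(5 + d\right) \left(d^{2} + 0\right) = - 3 \left(5 + d\right) d^{2} = - 3 d^{2} \left(5 + d\right)$)
$\left(-345 + Y{\left(1,-20 \right)}\right) \left(T{\left(5 \right)} + x\right) = \left(-345 + \left(- \frac{3}{-20} + \frac{1}{9} \cdot 1\right)\right) \left(3 \cdot 5^{2} \left(-5 - 5\right) - 69\right) = \left(-345 + \left(\left(-3\right) \left(- \frac{1}{20}\right) + \frac{1}{9}\right)\right) \left(3 \cdot 25 \left(-5 - 5\right) - 69\right) = \left(-345 + \left(\frac{3}{20} + \frac{1}{9}\right)\right) \left(3 \cdot 25 \left(-10\right) - 69\right) = \left(-345 + \frac{47}{180}\right) \left(-750 - 69\right) = \left(- \frac{62053}{180}\right) \left(-819\right) = \frac{5646823}{20}$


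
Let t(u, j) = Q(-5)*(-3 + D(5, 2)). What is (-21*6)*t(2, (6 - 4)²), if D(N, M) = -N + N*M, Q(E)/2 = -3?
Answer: 1512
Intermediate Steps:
Q(E) = -6 (Q(E) = 2*(-3) = -6)
D(N, M) = -N + M*N
t(u, j) = -12 (t(u, j) = -6*(-3 + 5*(-1 + 2)) = -6*(-3 + 5*1) = -6*(-3 + 5) = -6*2 = -12)
(-21*6)*t(2, (6 - 4)²) = -21*6*(-12) = -126*(-12) = 1512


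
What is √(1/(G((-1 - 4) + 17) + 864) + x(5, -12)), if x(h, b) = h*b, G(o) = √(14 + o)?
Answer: √(-51839 - 60*√26)/√(864 + √26) ≈ 7.7459*I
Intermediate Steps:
x(h, b) = b*h
√(1/(G((-1 - 4) + 17) + 864) + x(5, -12)) = √(1/(√(14 + ((-1 - 4) + 17)) + 864) - 12*5) = √(1/(√(14 + (-5 + 17)) + 864) - 60) = √(1/(√(14 + 12) + 864) - 60) = √(1/(√26 + 864) - 60) = √(1/(864 + √26) - 60) = √(-60 + 1/(864 + √26))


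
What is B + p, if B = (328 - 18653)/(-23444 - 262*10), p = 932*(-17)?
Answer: -412939691/26064 ≈ -15843.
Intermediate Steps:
p = -15844
B = 18325/26064 (B = -18325/(-23444 - 2620) = -18325/(-26064) = -18325*(-1/26064) = 18325/26064 ≈ 0.70308)
B + p = 18325/26064 - 15844 = -412939691/26064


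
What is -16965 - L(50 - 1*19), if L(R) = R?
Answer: -16996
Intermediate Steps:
-16965 - L(50 - 1*19) = -16965 - (50 - 1*19) = -16965 - (50 - 19) = -16965 - 1*31 = -16965 - 31 = -16996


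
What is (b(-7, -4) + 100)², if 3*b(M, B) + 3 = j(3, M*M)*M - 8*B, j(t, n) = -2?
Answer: 117649/9 ≈ 13072.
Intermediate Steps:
b(M, B) = -1 - 8*B/3 - 2*M/3 (b(M, B) = -1 + (-2*M - 8*B)/3 = -1 + (-8*B - 2*M)/3 = -1 + (-8*B/3 - 2*M/3) = -1 - 8*B/3 - 2*M/3)
(b(-7, -4) + 100)² = ((-1 - 8/3*(-4) - ⅔*(-7)) + 100)² = ((-1 + 32/3 + 14/3) + 100)² = (43/3 + 100)² = (343/3)² = 117649/9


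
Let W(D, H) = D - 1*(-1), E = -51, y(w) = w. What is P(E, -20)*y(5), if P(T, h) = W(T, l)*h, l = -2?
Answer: 5000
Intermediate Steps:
W(D, H) = 1 + D (W(D, H) = D + 1 = 1 + D)
P(T, h) = h*(1 + T) (P(T, h) = (1 + T)*h = h*(1 + T))
P(E, -20)*y(5) = -20*(1 - 51)*5 = -20*(-50)*5 = 1000*5 = 5000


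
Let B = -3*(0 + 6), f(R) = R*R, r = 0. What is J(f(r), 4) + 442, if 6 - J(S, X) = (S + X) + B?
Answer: 462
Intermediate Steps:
f(R) = R²
B = -18 (B = -3*6 = -18)
J(S, X) = 24 - S - X (J(S, X) = 6 - ((S + X) - 18) = 6 - (-18 + S + X) = 6 + (18 - S - X) = 24 - S - X)
J(f(r), 4) + 442 = (24 - 1*0² - 1*4) + 442 = (24 - 1*0 - 4) + 442 = (24 + 0 - 4) + 442 = 20 + 442 = 462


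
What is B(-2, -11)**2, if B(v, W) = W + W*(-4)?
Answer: 1089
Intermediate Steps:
B(v, W) = -3*W (B(v, W) = W - 4*W = -3*W)
B(-2, -11)**2 = (-3*(-11))**2 = 33**2 = 1089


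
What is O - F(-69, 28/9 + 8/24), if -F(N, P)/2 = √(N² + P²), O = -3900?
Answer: -3900 + 2*√386602/9 ≈ -3761.8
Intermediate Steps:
F(N, P) = -2*√(N² + P²)
O - F(-69, 28/9 + 8/24) = -3900 - (-2)*√((-69)² + (28/9 + 8/24)²) = -3900 - (-2)*√(4761 + (28*(⅑) + 8*(1/24))²) = -3900 - (-2)*√(4761 + (28/9 + ⅓)²) = -3900 - (-2)*√(4761 + (31/9)²) = -3900 - (-2)*√(4761 + 961/81) = -3900 - (-2)*√(386602/81) = -3900 - (-2)*√386602/9 = -3900 + 2*√386602/9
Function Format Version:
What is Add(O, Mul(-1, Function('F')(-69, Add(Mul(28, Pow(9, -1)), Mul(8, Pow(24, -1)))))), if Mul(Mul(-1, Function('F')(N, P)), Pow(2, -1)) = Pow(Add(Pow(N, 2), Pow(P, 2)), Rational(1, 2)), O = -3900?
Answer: Add(-3900, Mul(Rational(2, 9), Pow(386602, Rational(1, 2)))) ≈ -3761.8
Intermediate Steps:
Function('F')(N, P) = Mul(-2, Pow(Add(Pow(N, 2), Pow(P, 2)), Rational(1, 2)))
Add(O, Mul(-1, Function('F')(-69, Add(Mul(28, Pow(9, -1)), Mul(8, Pow(24, -1)))))) = Add(-3900, Mul(-1, Mul(-2, Pow(Add(Pow(-69, 2), Pow(Add(Mul(28, Pow(9, -1)), Mul(8, Pow(24, -1))), 2)), Rational(1, 2))))) = Add(-3900, Mul(-1, Mul(-2, Pow(Add(4761, Pow(Add(Mul(28, Rational(1, 9)), Mul(8, Rational(1, 24))), 2)), Rational(1, 2))))) = Add(-3900, Mul(-1, Mul(-2, Pow(Add(4761, Pow(Add(Rational(28, 9), Rational(1, 3)), 2)), Rational(1, 2))))) = Add(-3900, Mul(-1, Mul(-2, Pow(Add(4761, Pow(Rational(31, 9), 2)), Rational(1, 2))))) = Add(-3900, Mul(-1, Mul(-2, Pow(Add(4761, Rational(961, 81)), Rational(1, 2))))) = Add(-3900, Mul(-1, Mul(-2, Pow(Rational(386602, 81), Rational(1, 2))))) = Add(-3900, Mul(-1, Mul(-2, Mul(Rational(1, 9), Pow(386602, Rational(1, 2)))))) = Add(-3900, Mul(-1, Mul(Rational(-2, 9), Pow(386602, Rational(1, 2))))) = Add(-3900, Mul(Rational(2, 9), Pow(386602, Rational(1, 2))))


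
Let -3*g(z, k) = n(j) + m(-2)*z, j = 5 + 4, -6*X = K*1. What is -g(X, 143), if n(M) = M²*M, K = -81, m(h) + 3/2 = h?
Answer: 909/4 ≈ 227.25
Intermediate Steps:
m(h) = -3/2 + h
X = 27/2 (X = -(-27)/2 = -⅙*(-81) = 27/2 ≈ 13.500)
j = 9
n(M) = M³
g(z, k) = -243 + 7*z/6 (g(z, k) = -(9³ + (-3/2 - 2)*z)/3 = -(729 - 7*z/2)/3 = -243 + 7*z/6)
-g(X, 143) = -(-243 + (7/6)*(27/2)) = -(-243 + 63/4) = -1*(-909/4) = 909/4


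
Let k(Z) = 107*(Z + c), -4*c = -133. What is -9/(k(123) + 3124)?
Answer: -4/8819 ≈ -0.00045357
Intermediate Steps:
c = 133/4 (c = -¼*(-133) = 133/4 ≈ 33.250)
k(Z) = 14231/4 + 107*Z (k(Z) = 107*(Z + 133/4) = 107*(133/4 + Z) = 14231/4 + 107*Z)
-9/(k(123) + 3124) = -9/((14231/4 + 107*123) + 3124) = -9/((14231/4 + 13161) + 3124) = -9/(66875/4 + 3124) = -9/(79371/4) = (4/79371)*(-9) = -4/8819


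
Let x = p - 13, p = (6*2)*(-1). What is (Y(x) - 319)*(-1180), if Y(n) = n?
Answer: 405920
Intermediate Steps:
p = -12 (p = 12*(-1) = -12)
x = -25 (x = -12 - 13 = -25)
(Y(x) - 319)*(-1180) = (-25 - 319)*(-1180) = -344*(-1180) = 405920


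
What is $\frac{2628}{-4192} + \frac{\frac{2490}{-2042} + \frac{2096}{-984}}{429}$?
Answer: $- \frac{35836772875}{56461112136} \approx -0.63472$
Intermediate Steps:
$\frac{2628}{-4192} + \frac{\frac{2490}{-2042} + \frac{2096}{-984}}{429} = 2628 \left(- \frac{1}{4192}\right) + \left(2490 \left(- \frac{1}{2042}\right) + 2096 \left(- \frac{1}{984}\right)\right) \frac{1}{429} = - \frac{657}{1048} + \left(- \frac{1245}{1021} - \frac{262}{123}\right) \frac{1}{429} = - \frac{657}{1048} - \frac{420637}{53875107} = - \frac{35836772875}{56461112136}$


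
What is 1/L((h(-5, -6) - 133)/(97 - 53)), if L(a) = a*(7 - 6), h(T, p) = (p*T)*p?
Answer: -44/313 ≈ -0.14058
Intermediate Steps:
h(T, p) = T*p² (h(T, p) = (T*p)*p = T*p²)
L(a) = a (L(a) = a*1 = a)
1/L((h(-5, -6) - 133)/(97 - 53)) = 1/((-5*(-6)² - 133)/(97 - 53)) = 1/((-5*36 - 133)/44) = 1/((-180 - 133)*(1/44)) = 1/(-313*1/44) = 1/(-313/44) = -44/313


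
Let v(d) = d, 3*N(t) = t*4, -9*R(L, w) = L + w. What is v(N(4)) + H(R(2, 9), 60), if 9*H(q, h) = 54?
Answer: 34/3 ≈ 11.333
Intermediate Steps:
R(L, w) = -L/9 - w/9 (R(L, w) = -(L + w)/9 = -L/9 - w/9)
N(t) = 4*t/3 (N(t) = (t*4)/3 = (4*t)/3 = 4*t/3)
H(q, h) = 6 (H(q, h) = (⅑)*54 = 6)
v(N(4)) + H(R(2, 9), 60) = (4/3)*4 + 6 = 16/3 + 6 = 34/3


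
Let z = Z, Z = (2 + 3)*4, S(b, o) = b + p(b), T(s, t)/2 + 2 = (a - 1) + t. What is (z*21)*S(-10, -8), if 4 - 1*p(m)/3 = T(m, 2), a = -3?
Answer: 10920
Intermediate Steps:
T(s, t) = -12 + 2*t (T(s, t) = -4 + 2*((-3 - 1) + t) = -4 + 2*(-4 + t) = -4 + (-8 + 2*t) = -12 + 2*t)
p(m) = 36 (p(m) = 12 - 3*(-12 + 2*2) = 12 - 3*(-12 + 4) = 12 - 3*(-8) = 12 + 24 = 36)
S(b, o) = 36 + b (S(b, o) = b + 36 = 36 + b)
Z = 20 (Z = 5*4 = 20)
z = 20
(z*21)*S(-10, -8) = (20*21)*(36 - 10) = 420*26 = 10920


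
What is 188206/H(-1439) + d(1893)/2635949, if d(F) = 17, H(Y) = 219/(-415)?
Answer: -205882088256287/577272831 ≈ -3.5665e+5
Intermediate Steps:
H(Y) = -219/415 (H(Y) = 219*(-1/415) = -219/415)
188206/H(-1439) + d(1893)/2635949 = 188206/(-219/415) + 17/2635949 = 188206*(-415/219) + 17*(1/2635949) = -78105490/219 + 17/2635949 = -205882088256287/577272831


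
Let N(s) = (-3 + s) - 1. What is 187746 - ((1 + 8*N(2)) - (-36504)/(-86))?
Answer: 8091975/43 ≈ 1.8819e+5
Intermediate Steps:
N(s) = -4 + s
187746 - ((1 + 8*N(2)) - (-36504)/(-86)) = 187746 - ((1 + 8*(-4 + 2)) - (-36504)/(-86)) = 187746 - ((1 + 8*(-2)) - (-36504)*(-1)/86) = 187746 - ((1 - 16) - 312*117/86) = 187746 - (-15 - 18252/43) = 187746 - 1*(-18897/43) = 187746 + 18897/43 = 8091975/43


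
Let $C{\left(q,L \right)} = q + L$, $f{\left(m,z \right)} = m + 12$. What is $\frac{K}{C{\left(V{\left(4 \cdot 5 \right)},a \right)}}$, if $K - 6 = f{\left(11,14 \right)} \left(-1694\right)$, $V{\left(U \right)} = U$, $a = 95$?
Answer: $- \frac{38956}{115} \approx -338.75$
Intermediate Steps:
$f{\left(m,z \right)} = 12 + m$
$C{\left(q,L \right)} = L + q$
$K = -38956$ ($K = 6 + \left(12 + 11\right) \left(-1694\right) = 6 + 23 \left(-1694\right) = 6 - 38962 = -38956$)
$\frac{K}{C{\left(V{\left(4 \cdot 5 \right)},a \right)}} = - \frac{38956}{95 + 4 \cdot 5} = - \frac{38956}{95 + 20} = - \frac{38956}{115}$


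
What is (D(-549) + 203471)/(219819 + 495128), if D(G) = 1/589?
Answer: 119844420/421103783 ≈ 0.28460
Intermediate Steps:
D(G) = 1/589
(D(-549) + 203471)/(219819 + 495128) = (1/589 + 203471)/(219819 + 495128) = (119844420/589)/714947 = (119844420/589)*(1/714947) = 119844420/421103783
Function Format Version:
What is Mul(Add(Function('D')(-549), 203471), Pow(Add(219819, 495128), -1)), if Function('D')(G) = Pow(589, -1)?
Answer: Rational(119844420, 421103783) ≈ 0.28460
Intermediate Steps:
Function('D')(G) = Rational(1, 589)
Mul(Add(Function('D')(-549), 203471), Pow(Add(219819, 495128), -1)) = Mul(Add(Rational(1, 589), 203471), Pow(Add(219819, 495128), -1)) = Mul(Rational(119844420, 589), Pow(714947, -1)) = Mul(Rational(119844420, 589), Rational(1, 714947)) = Rational(119844420, 421103783)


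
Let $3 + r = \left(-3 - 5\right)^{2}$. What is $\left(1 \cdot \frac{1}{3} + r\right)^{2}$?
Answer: $\frac{33856}{9} \approx 3761.8$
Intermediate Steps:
$r = 61$ ($r = -3 + \left(-3 - 5\right)^{2} = -3 + \left(-8\right)^{2} = -3 + 64 = 61$)
$\left(1 \cdot \frac{1}{3} + r\right)^{2} = \left(1 \cdot \frac{1}{3} + 61\right)^{2} = \left(\frac{1}{3} + 61\right)^{2} = \left(\frac{184}{3}\right)^{2} = \frac{33856}{9}$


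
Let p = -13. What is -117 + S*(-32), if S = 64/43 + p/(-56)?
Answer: -51789/301 ≈ -172.06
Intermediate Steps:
S = 4143/2408 (S = 64/43 - 13/(-56) = 64*(1/43) - 13*(-1/56) = 64/43 + 13/56 = 4143/2408 ≈ 1.7205)
-117 + S*(-32) = -117 + (4143/2408)*(-32) = -117 - 16572/301 = -51789/301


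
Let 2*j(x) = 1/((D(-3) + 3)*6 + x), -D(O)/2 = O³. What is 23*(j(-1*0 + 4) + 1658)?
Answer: 26388751/692 ≈ 38134.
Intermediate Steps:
D(O) = -2*O³
j(x) = 1/(2*(342 + x)) (j(x) = 1/(2*((-2*(-3)³ + 3)*6 + x)) = 1/(2*((-2*(-27) + 3)*6 + x)) = 1/(2*((54 + 3)*6 + x)) = 1/(2*(57*6 + x)) = 1/(2*(342 + x)))
23*(j(-1*0 + 4) + 1658) = 23*(1/(2*(342 + (-1*0 + 4))) + 1658) = 23*(1/(2*(342 + (0 + 4))) + 1658) = 23*(1/(2*(342 + 4)) + 1658) = 23*((½)/346 + 1658) = 23*((½)*(1/346) + 1658) = 23*(1/692 + 1658) = 23*(1147337/692) = 26388751/692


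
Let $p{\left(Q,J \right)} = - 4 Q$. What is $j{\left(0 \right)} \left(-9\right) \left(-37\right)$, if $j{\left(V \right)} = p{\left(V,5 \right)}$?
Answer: $0$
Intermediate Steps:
$p{\left(Q,J \right)} = - 4 Q$
$j{\left(V \right)} = - 4 V$
$j{\left(0 \right)} \left(-9\right) \left(-37\right) = \left(-4\right) 0 \left(-9\right) \left(-37\right) = 0 \left(-9\right) \left(-37\right) = 0 \left(-37\right) = 0$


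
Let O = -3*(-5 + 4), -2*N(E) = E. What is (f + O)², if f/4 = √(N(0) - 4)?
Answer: -55 + 48*I ≈ -55.0 + 48.0*I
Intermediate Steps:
N(E) = -E/2
O = 3 (O = -3*(-1) = 3)
f = 8*I (f = 4*√(-½*0 - 4) = 4*√(0 - 4) = 4*√(-4) = 4*(2*I) = 8*I ≈ 8.0*I)
(f + O)² = (8*I + 3)² = (3 + 8*I)²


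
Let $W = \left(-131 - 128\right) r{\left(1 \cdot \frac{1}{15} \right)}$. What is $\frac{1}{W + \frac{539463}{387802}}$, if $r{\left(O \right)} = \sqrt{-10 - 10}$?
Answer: $\frac{209204830326}{201767047667438849} + \frac{77902222643672 i \sqrt{5}}{201767047667438849} \approx 1.0369 \cdot 10^{-6} + 0.00086335 i$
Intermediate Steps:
$r{\left(O \right)} = 2 i \sqrt{5}$ ($r{\left(O \right)} = \sqrt{-20} = 2 i \sqrt{5}$)
$W = - 518 i \sqrt{5}$ ($W = \left(-131 - 128\right) 2 i \sqrt{5} = - 259 \cdot 2 i \sqrt{5} = - 518 i \sqrt{5} \approx - 1158.3 i$)
$\frac{1}{W + \frac{539463}{387802}} = \frac{1}{- 518 i \sqrt{5} + \frac{539463}{387802}} = \frac{1}{\frac{539463}{387802} - 518 i \sqrt{5}}$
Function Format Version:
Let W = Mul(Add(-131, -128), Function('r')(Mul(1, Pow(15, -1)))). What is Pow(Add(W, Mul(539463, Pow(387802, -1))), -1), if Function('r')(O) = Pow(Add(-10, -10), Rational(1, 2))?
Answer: Add(Rational(209204830326, 201767047667438849), Mul(Rational(77902222643672, 201767047667438849), I, Pow(5, Rational(1, 2)))) ≈ Add(1.0369e-6, Mul(0.00086335, I))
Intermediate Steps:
Function('r')(O) = Mul(2, I, Pow(5, Rational(1, 2))) (Function('r')(O) = Pow(-20, Rational(1, 2)) = Mul(2, I, Pow(5, Rational(1, 2))))
W = Mul(-518, I, Pow(5, Rational(1, 2))) (W = Mul(Add(-131, -128), Mul(2, I, Pow(5, Rational(1, 2)))) = Mul(-259, Mul(2, I, Pow(5, Rational(1, 2)))) = Mul(-518, I, Pow(5, Rational(1, 2))) ≈ Mul(-1158.3, I))
Pow(Add(W, Mul(539463, Pow(387802, -1))), -1) = Pow(Add(Mul(-518, I, Pow(5, Rational(1, 2))), Mul(539463, Pow(387802, -1))), -1) = Pow(Add(Mul(-518, I, Pow(5, Rational(1, 2))), Mul(539463, Rational(1, 387802))), -1) = Pow(Add(Mul(-518, I, Pow(5, Rational(1, 2))), Rational(539463, 387802)), -1) = Pow(Add(Rational(539463, 387802), Mul(-518, I, Pow(5, Rational(1, 2)))), -1)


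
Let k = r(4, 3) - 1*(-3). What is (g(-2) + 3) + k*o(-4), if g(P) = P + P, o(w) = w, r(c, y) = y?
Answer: -25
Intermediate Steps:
g(P) = 2*P
k = 6 (k = 3 - 1*(-3) = 3 + 3 = 6)
(g(-2) + 3) + k*o(-4) = (2*(-2) + 3) + 6*(-4) = (-4 + 3) - 24 = -1 - 24 = -25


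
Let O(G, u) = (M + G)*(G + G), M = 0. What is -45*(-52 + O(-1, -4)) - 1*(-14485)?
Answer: 16735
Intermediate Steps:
O(G, u) = 2*G² (O(G, u) = (0 + G)*(G + G) = G*(2*G) = 2*G²)
-45*(-52 + O(-1, -4)) - 1*(-14485) = -45*(-52 + 2*(-1)²) - 1*(-14485) = -45*(-52 + 2*1) + 14485 = -45*(-52 + 2) + 14485 = -45*(-50) + 14485 = 2250 + 14485 = 16735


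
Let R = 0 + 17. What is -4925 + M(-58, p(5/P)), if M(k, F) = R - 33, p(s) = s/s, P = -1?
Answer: -4941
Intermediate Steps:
R = 17
p(s) = 1
M(k, F) = -16 (M(k, F) = 17 - 33 = -16)
-4925 + M(-58, p(5/P)) = -4925 - 16 = -4941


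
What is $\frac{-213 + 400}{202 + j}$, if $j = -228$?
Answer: $- \frac{187}{26} \approx -7.1923$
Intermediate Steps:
$\frac{-213 + 400}{202 + j} = \frac{-213 + 400}{202 - 228} = \frac{187}{-26} = 187 \left(- \frac{1}{26}\right) = - \frac{187}{26}$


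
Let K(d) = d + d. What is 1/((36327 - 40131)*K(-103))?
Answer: 1/783624 ≈ 1.2761e-6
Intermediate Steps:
K(d) = 2*d
1/((36327 - 40131)*K(-103)) = 1/((36327 - 40131)*((2*(-103)))) = 1/(-3804*(-206)) = -1/3804*(-1/206) = 1/783624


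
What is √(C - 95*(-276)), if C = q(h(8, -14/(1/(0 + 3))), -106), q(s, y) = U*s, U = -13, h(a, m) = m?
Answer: 3*√2974 ≈ 163.60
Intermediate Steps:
q(s, y) = -13*s
C = 546 (C = -(-182)/(1/(0 + 3)) = -(-182)/(1/3) = -(-182)/⅓ = -(-182)*3 = -13*(-42) = 546)
√(C - 95*(-276)) = √(546 - 95*(-276)) = √(546 + 26220) = √26766 = 3*√2974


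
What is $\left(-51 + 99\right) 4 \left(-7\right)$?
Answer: $-1344$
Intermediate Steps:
$\left(-51 + 99\right) 4 \left(-7\right) = 48 \left(-28\right) = -1344$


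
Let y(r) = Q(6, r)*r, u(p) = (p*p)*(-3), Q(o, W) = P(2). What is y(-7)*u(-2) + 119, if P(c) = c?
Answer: 287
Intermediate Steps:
Q(o, W) = 2
u(p) = -3*p² (u(p) = p²*(-3) = -3*p²)
y(r) = 2*r
y(-7)*u(-2) + 119 = (2*(-7))*(-3*(-2)²) + 119 = -(-42)*4 + 119 = -14*(-12) + 119 = 168 + 119 = 287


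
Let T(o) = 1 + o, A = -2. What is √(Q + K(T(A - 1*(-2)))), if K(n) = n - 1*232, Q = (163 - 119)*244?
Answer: √10505 ≈ 102.49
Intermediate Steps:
Q = 10736 (Q = 44*244 = 10736)
K(n) = -232 + n (K(n) = n - 232 = -232 + n)
√(Q + K(T(A - 1*(-2)))) = √(10736 + (-232 + (1 + (-2 - 1*(-2))))) = √(10736 + (-232 + (1 + (-2 + 2)))) = √(10736 + (-232 + (1 + 0))) = √(10736 + (-232 + 1)) = √(10736 - 231) = √10505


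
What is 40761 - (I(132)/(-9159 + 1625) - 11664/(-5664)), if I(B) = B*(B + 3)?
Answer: 18118645065/444506 ≈ 40761.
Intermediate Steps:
I(B) = B*(3 + B)
40761 - (I(132)/(-9159 + 1625) - 11664/(-5664)) = 40761 - ((132*(3 + 132))/(-9159 + 1625) - 11664/(-5664)) = 40761 - ((132*135)/(-7534) - 11664*(-1/5664)) = 40761 - (17820*(-1/7534) + 243/118) = 40761 - (-8910/3767 + 243/118) = 40761 - 1*(-135999/444506) = 40761 + 135999/444506 = 18118645065/444506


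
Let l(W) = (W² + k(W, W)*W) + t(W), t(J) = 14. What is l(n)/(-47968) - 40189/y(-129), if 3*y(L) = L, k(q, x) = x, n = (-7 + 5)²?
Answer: 963891987/1031312 ≈ 934.63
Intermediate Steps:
n = 4 (n = (-2)² = 4)
l(W) = 14 + 2*W² (l(W) = (W² + W*W) + 14 = (W² + W²) + 14 = 2*W² + 14 = 14 + 2*W²)
y(L) = L/3
l(n)/(-47968) - 40189/y(-129) = (14 + 2*4²)/(-47968) - 40189/((⅓)*(-129)) = (14 + 2*16)*(-1/47968) - 40189/(-43) = (14 + 32)*(-1/47968) - 40189*(-1/43) = 46*(-1/47968) + 40189/43 = -23/23984 + 40189/43 = 963891987/1031312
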